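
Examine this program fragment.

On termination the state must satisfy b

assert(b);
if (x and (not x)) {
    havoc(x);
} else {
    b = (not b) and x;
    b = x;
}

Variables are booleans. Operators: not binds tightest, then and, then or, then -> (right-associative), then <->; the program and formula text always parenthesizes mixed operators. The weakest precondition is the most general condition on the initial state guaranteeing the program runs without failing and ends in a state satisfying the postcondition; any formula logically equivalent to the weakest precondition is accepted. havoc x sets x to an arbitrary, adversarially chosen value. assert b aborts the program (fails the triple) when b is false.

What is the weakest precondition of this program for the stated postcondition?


Working backward. After the program, b must hold.
Then branch requires b; else branch requires x.
Before the if: x
Before assert b: b and x
Answer: WP = b and x


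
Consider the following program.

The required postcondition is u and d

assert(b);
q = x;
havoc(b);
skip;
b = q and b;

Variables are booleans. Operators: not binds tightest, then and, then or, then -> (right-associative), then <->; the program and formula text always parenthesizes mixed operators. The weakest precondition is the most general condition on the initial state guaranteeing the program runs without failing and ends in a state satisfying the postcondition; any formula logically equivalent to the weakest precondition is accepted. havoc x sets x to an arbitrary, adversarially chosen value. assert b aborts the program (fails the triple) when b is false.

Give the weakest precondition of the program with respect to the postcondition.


Working backward. After the program, u and d must hold.
Before b := q and b: u and d
Before skip: u and d
Before havoc b: u and d
Before q := x: u and d
Before assert b: b and u and d
Answer: WP = b and u and d


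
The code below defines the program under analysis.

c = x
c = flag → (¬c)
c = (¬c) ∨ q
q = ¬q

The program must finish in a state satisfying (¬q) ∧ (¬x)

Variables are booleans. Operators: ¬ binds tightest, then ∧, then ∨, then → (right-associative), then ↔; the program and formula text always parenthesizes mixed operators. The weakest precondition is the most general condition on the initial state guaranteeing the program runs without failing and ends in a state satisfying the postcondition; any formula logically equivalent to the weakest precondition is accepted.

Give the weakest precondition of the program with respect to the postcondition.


Working backward. After the program, (¬q) ∧ (¬x) must hold.
Before q := ¬q: q ∧ (¬x)
Before c := (¬c) ∨ q: q ∧ (¬x)
Before c := flag → (¬c): q ∧ (¬x)
Before c := x: q ∧ (¬x)
Answer: WP = q ∧ (¬x)


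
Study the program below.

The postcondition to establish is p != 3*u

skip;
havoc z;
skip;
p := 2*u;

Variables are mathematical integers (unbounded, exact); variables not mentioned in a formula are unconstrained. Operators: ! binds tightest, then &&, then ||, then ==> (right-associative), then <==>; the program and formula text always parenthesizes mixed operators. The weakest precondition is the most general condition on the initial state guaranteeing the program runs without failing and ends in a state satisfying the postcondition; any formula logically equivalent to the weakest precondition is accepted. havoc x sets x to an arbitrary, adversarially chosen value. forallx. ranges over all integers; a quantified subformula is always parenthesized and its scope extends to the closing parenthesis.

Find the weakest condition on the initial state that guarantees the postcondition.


Working backward. After the program, p != 3*u must hold.
Before p := 2*u: u != 0
Before skip: u != 0
Before havoc z: u != 0
Before skip: u != 0
Answer: WP = u != 0


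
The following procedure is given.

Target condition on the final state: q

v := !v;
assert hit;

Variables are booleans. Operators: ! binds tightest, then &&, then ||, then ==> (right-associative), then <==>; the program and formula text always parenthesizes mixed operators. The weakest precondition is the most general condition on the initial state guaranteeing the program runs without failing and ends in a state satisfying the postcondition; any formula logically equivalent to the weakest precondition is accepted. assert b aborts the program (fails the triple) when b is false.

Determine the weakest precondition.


Working backward. After the program, q must hold.
Before assert hit: hit && q
Before v := !v: hit && q
Answer: WP = hit && q


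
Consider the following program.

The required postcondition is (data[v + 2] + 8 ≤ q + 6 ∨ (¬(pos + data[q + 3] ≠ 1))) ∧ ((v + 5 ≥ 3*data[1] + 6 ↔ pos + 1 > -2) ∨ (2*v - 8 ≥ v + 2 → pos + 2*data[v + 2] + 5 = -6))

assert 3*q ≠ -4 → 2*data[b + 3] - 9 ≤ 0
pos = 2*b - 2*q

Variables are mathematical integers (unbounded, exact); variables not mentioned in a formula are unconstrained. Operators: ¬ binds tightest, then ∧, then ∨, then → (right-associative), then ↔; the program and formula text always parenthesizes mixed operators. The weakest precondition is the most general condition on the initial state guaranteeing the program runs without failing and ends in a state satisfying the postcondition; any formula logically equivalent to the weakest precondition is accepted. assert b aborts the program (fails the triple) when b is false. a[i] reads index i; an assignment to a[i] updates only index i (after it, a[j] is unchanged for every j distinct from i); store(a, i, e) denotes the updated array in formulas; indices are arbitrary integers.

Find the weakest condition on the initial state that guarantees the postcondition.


Working backward. After the program, the postcondition (data[v + 2] + 8 ≤ q + 6 ∨ (¬(pos + data[q + 3] ≠ 1))) ∧ ((v + 5 ≥ 3*data[1] + 6 ↔ pos + 1 > -2) ∨ (2*v - 8 ≥ v + 2 → pos + 2*data[v + 2] + 5 = -6)) must hold; in canonical form it is (data[v + 2] ≤ q - 2 ∨ (¬(data[q + 3] + pos ≠ 1))) ∧ ((v ≥ 3*data[1] + 1 ↔ pos > -3) ∨ (v ≥ 10 → 2*data[v + 2] + pos = -11)).
Before pos := 2*b - 2*q: (data[v + 2] ≤ q - 2 ∨ (¬(data[q + 3] + 2*b ≠ 2*q + 1))) ∧ ((v ≥ 3*data[1] + 1 ↔ 2*b > 2*q - 3) ∨ (v ≥ 10 → 2*data[v + 2] + 2*b = 2*q - 11))
Before assert 3*q ≠ -4 → 2*data[b + 3] - 9 ≤ 0: (3*q ≠ -4 → 2*data[b + 3] ≤ 9) ∧ (data[v + 2] ≤ q - 2 ∨ (¬(data[q + 3] + 2*b ≠ 2*q + 1))) ∧ ((v ≥ 3*data[1] + 1 ↔ 2*b > 2*q - 3) ∨ (v ≥ 10 → 2*data[v + 2] + 2*b = 2*q - 11))
Answer: WP = (3*q ≠ -4 → 2*data[b + 3] ≤ 9) ∧ (data[v + 2] ≤ q - 2 ∨ (¬(data[q + 3] + 2*b ≠ 2*q + 1))) ∧ ((v ≥ 3*data[1] + 1 ↔ 2*b > 2*q - 3) ∨ (v ≥ 10 → 2*data[v + 2] + 2*b = 2*q - 11))


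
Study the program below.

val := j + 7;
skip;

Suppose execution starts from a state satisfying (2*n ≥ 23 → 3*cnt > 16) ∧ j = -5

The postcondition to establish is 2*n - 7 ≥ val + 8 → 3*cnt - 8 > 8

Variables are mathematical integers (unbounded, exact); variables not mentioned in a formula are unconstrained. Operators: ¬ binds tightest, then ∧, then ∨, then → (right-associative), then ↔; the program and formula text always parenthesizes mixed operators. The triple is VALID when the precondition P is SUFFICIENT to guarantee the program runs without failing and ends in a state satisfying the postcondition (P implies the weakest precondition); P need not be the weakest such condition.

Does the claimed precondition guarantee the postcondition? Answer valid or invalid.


Working backward. After the program, the postcondition 2*n - 7 ≥ val + 8 → 3*cnt - 8 > 8 must hold; in canonical form it is 2*n ≥ val + 15 → 3*cnt > 16.
Before skip: 2*n ≥ val + 15 → 3*cnt > 16
Before val := j + 7: 2*n ≥ j + 22 → 3*cnt > 16
The weakest precondition is 2*n ≥ j + 22 → 3*cnt > 16.
Check whether (2*n ≥ 23 → 3*cnt > 16) ∧ j = -5 implies it.
Countermodel: at the initial state cnt = 5, j = -5, n = 9, the precondition holds but the weakest precondition fails.
Answer: invalid


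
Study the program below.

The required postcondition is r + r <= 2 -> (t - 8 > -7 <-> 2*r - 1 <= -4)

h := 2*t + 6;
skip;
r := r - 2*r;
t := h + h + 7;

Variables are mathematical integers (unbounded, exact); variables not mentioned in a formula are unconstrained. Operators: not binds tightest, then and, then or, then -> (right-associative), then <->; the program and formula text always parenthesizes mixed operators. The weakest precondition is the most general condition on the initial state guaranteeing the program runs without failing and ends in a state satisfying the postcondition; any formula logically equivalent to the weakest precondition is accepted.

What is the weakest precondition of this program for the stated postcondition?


Working backward. After the program, the postcondition r + r <= 2 -> (t - 8 > -7 <-> 2*r - 1 <= -4) must hold; in canonical form it is 2*r <= 2 -> (t > 1 <-> 2*r <= -3).
Before t := h + h + 7: 2*r <= 2 -> (2*h > -6 <-> 2*r <= -3)
Before r := r - 2*r: 2*r >= -2 -> (2*h > -6 <-> 2*r >= 3)
Before skip: 2*r >= -2 -> (2*h > -6 <-> 2*r >= 3)
Before h := 2*t + 6: 2*r >= -2 -> (4*t > -18 <-> 2*r >= 3)
Answer: WP = 2*r >= -2 -> (4*t > -18 <-> 2*r >= 3)


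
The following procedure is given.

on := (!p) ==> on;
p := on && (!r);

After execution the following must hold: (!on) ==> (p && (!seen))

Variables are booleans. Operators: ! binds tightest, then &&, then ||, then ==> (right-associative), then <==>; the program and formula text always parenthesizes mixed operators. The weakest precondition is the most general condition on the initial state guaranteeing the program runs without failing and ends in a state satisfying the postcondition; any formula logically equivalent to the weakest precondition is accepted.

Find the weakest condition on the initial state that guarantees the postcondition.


Working backward. After the program, (!on) ==> (p && (!seen)) must hold.
Before p := on && (!r): (!on) ==> (on && (!r) && (!seen))
Before on := (!p) ==> on: (!((!p) ==> on)) ==> (((!p) ==> on) && (!r) && (!seen))
Answer: WP = (!((!p) ==> on)) ==> (((!p) ==> on) && (!r) && (!seen))


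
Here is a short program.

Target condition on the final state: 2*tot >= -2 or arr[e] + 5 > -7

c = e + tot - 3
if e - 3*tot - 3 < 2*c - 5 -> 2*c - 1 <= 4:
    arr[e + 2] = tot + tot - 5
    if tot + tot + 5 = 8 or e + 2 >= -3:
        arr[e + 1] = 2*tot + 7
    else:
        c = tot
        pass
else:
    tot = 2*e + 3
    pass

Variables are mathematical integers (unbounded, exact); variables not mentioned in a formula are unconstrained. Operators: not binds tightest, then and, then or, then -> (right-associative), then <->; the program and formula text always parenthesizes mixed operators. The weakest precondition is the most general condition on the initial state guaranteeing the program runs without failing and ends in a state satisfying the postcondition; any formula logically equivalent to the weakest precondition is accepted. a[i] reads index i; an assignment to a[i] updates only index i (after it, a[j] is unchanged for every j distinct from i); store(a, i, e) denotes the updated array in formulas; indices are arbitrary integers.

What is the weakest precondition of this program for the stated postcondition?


Working backward. After the program, the postcondition 2*tot >= -2 or arr[e] + 5 > -7 must hold; in canonical form it is 2*tot >= -2 or arr[e] > -12.
Then branch requires ((2*tot = 3 or e >= -5) -> (2*tot >= -2 or store(store(arr, e + 2, 2*tot - 5), e + 1, 2*tot + 7)[e] > -12)) and ((not (2*tot = 3 or e >= -5)) -> (2*tot >= -2 or store(arr, e + 2, 2*tot - 5)[e] > -12)); else branch requires 4*e >= -8 or arr[e] > -12.
Before the if: ((e < 2*c + 3*tot - 2 -> 2*c <= 5) -> (((2*tot = 3 or e >= -5) -> (2*tot >= -2 or store(store(arr, e + 2, 2*tot - 5), e + 1, 2*tot + 7)[e] > -12)) and ((not (2*tot = 3 or e >= -5)) -> (2*tot >= -2 or store(arr, e + 2, 2*tot - 5)[e] > -12)))) and ((not (e < 2*c + 3*tot - 2 -> 2*c <= 5)) -> (4*e >= -8 or arr[e] > -12))
Before c := e + tot - 3: ((e + 5*tot > 8 -> 2*e + 2*tot <= 11) -> (((2*tot = 3 or e >= -5) -> (2*tot >= -2 or store(store(arr, e + 2, 2*tot - 5), e + 1, 2*tot + 7)[e] > -12)) and ((not (2*tot = 3 or e >= -5)) -> (2*tot >= -2 or store(arr, e + 2, 2*tot - 5)[e] > -12)))) and ((not (e + 5*tot > 8 -> 2*e + 2*tot <= 11)) -> (4*e >= -8 or arr[e] > -12))
Answer: WP = ((e + 5*tot > 8 -> 2*e + 2*tot <= 11) -> (((2*tot = 3 or e >= -5) -> (2*tot >= -2 or store(store(arr, e + 2, 2*tot - 5), e + 1, 2*tot + 7)[e] > -12)) and ((not (2*tot = 3 or e >= -5)) -> (2*tot >= -2 or store(arr, e + 2, 2*tot - 5)[e] > -12)))) and ((not (e + 5*tot > 8 -> 2*e + 2*tot <= 11)) -> (4*e >= -8 or arr[e] > -12))


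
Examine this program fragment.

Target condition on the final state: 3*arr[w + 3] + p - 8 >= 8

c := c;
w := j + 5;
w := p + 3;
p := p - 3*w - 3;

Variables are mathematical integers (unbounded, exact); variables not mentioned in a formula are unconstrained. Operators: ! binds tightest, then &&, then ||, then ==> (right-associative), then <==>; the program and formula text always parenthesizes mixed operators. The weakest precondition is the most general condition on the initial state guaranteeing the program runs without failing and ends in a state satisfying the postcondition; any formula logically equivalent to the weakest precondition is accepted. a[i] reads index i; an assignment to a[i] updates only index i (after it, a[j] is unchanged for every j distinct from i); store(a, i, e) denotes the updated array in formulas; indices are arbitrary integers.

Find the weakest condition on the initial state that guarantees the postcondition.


Working backward. After the program, the postcondition 3*arr[w + 3] + p - 8 >= 8 must hold; in canonical form it is 3*arr[w + 3] + p >= 16.
Before p := p - 3*w - 3: 3*arr[w + 3] + p >= 3*w + 19
Before w := p + 3: 3*arr[p + 6] >= 2*p + 28
Before w := j + 5: 3*arr[p + 6] >= 2*p + 28
Before c := c: 3*arr[p + 6] >= 2*p + 28
Answer: WP = 3*arr[p + 6] >= 2*p + 28


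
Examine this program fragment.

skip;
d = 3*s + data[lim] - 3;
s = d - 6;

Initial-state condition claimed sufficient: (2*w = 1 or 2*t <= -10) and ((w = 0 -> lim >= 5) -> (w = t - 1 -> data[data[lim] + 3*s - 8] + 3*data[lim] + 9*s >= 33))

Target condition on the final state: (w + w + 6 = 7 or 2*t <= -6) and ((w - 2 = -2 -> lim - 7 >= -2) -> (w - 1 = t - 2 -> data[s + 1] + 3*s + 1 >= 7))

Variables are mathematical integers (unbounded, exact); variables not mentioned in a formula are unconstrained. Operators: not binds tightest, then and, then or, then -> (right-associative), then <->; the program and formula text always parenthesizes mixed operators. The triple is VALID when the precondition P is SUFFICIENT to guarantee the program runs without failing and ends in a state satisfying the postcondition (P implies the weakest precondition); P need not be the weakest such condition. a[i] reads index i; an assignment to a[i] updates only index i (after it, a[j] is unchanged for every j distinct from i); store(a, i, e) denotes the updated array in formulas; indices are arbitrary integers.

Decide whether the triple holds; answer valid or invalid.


Working backward. After the program, the postcondition (w + w + 6 = 7 or 2*t <= -6) and ((w - 2 = -2 -> lim - 7 >= -2) -> (w - 1 = t - 2 -> data[s + 1] + 3*s + 1 >= 7)) must hold; in canonical form it is (2*w = 1 or 2*t <= -6) and ((w = 0 -> lim >= 5) -> (w = t - 1 -> data[s + 1] + 3*s >= 6)).
Before s := d - 6: (2*w = 1 or 2*t <= -6) and ((w = 0 -> lim >= 5) -> (w = t - 1 -> data[d - 5] + 3*d >= 24))
Before d := 3*s + data[lim] - 3: (2*w = 1 or 2*t <= -6) and ((w = 0 -> lim >= 5) -> (w = t - 1 -> data[data[lim] + 3*s - 8] + 3*data[lim] + 9*s >= 33))
Before skip: (2*w = 1 or 2*t <= -6) and ((w = 0 -> lim >= 5) -> (w = t - 1 -> data[data[lim] + 3*s - 8] + 3*data[lim] + 9*s >= 33))
The weakest precondition is (2*w = 1 or 2*t <= -6) and ((w = 0 -> lim >= 5) -> (w = t - 1 -> data[data[lim] + 3*s - 8] + 3*data[lim] + 9*s >= 33)).
Check whether (2*w = 1 or 2*t <= -10) and ((w = 0 -> lim >= 5) -> (w = t - 1 -> data[data[lim] + 3*s - 8] + 3*data[lim] + 9*s >= 33)) implies it.
Every state satisfying the precondition satisfies the weakest precondition: the implication holds.
Answer: valid


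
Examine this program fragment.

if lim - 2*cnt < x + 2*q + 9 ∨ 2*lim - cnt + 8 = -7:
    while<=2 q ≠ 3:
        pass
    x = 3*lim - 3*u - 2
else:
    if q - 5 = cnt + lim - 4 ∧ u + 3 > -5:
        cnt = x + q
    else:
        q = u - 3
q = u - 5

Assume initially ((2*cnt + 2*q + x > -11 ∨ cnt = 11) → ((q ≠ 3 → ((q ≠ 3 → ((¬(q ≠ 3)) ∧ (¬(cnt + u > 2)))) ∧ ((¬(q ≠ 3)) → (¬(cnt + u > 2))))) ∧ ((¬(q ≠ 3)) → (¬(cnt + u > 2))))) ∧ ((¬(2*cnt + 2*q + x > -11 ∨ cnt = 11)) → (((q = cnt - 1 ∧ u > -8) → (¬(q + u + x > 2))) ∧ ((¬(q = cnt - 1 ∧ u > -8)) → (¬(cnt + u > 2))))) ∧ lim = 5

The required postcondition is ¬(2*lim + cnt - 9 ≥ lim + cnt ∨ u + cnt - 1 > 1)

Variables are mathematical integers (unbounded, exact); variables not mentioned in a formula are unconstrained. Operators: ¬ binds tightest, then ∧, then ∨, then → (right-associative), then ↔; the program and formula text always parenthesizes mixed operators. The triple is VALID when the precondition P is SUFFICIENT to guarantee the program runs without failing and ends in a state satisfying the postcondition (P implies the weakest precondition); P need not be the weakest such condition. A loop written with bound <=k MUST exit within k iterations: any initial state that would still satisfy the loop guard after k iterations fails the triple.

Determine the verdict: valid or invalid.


Working backward. After the program, the postcondition ¬(2*lim + cnt - 9 ≥ lim + cnt ∨ u + cnt - 1 > 1) must hold; in canonical form it is ¬(lim ≥ 9 ∨ cnt + u > 2).
Before q := u - 5: ¬(lim ≥ 9 ∨ cnt + u > 2)
Then branch requires (q ≠ 3 → ((q ≠ 3 → ((¬(q ≠ 3)) ∧ (¬(lim ≥ 9 ∨ cnt + u > 2)))) ∧ ((¬(q ≠ 3)) → (¬(lim ≥ 9 ∨ cnt + u > 2))))) ∧ ((¬(q ≠ 3)) → (¬(lim ≥ 9 ∨ cnt + u > 2))); else branch requires ((q = cnt + lim + 1 ∧ u > -8) → (¬(lim ≥ 9 ∨ q + u + x > 2))) ∧ ((¬(q = cnt + lim + 1 ∧ u > -8)) → (¬(lim ≥ 9 ∨ cnt + u > 2))).
Before the if: ((lim < 2*cnt + 2*q + x + 9 ∨ 2*lim = cnt - 15) → ((q ≠ 3 → ((q ≠ 3 → ((¬(q ≠ 3)) ∧ (¬(lim ≥ 9 ∨ cnt + u > 2)))) ∧ ((¬(q ≠ 3)) → (¬(lim ≥ 9 ∨ cnt + u > 2))))) ∧ ((¬(q ≠ 3)) → (¬(lim ≥ 9 ∨ cnt + u > 2))))) ∧ ((¬(lim < 2*cnt + 2*q + x + 9 ∨ 2*lim = cnt - 15)) → (((q = cnt + lim + 1 ∧ u > -8) → (¬(lim ≥ 9 ∨ q + u + x > 2))) ∧ ((¬(q = cnt + lim + 1 ∧ u > -8)) → (¬(lim ≥ 9 ∨ cnt + u > 2)))))
The weakest precondition is ((lim < 2*cnt + 2*q + x + 9 ∨ 2*lim = cnt - 15) → ((q ≠ 3 → ((q ≠ 3 → ((¬(q ≠ 3)) ∧ (¬(lim ≥ 9 ∨ cnt + u > 2)))) ∧ ((¬(q ≠ 3)) → (¬(lim ≥ 9 ∨ cnt + u > 2))))) ∧ ((¬(q ≠ 3)) → (¬(lim ≥ 9 ∨ cnt + u > 2))))) ∧ ((¬(lim < 2*cnt + 2*q + x + 9 ∨ 2*lim = cnt - 15)) → (((q = cnt + lim + 1 ∧ u > -8) → (¬(lim ≥ 9 ∨ q + u + x > 2))) ∧ ((¬(q = cnt + lim + 1 ∧ u > -8)) → (¬(lim ≥ 9 ∨ cnt + u > 2))))).
Check whether ((2*cnt + 2*q + x > -11 ∨ cnt = 11) → ((q ≠ 3 → ((q ≠ 3 → ((¬(q ≠ 3)) ∧ (¬(cnt + u > 2)))) ∧ ((¬(q ≠ 3)) → (¬(cnt + u > 2))))) ∧ ((¬(q ≠ 3)) → (¬(cnt + u > 2))))) ∧ ((¬(2*cnt + 2*q + x > -11 ∨ cnt = 11)) → (((q = cnt - 1 ∧ u > -8) → (¬(q + u + x > 2))) ∧ ((¬(q = cnt - 1 ∧ u > -8)) → (¬(cnt + u > 2))))) ∧ lim = 5 implies it.
Countermodel: at the initial state cnt = -3, lim = 5, q = 3, u = 5, x = -4, the precondition holds but the weakest precondition fails.
Answer: invalid


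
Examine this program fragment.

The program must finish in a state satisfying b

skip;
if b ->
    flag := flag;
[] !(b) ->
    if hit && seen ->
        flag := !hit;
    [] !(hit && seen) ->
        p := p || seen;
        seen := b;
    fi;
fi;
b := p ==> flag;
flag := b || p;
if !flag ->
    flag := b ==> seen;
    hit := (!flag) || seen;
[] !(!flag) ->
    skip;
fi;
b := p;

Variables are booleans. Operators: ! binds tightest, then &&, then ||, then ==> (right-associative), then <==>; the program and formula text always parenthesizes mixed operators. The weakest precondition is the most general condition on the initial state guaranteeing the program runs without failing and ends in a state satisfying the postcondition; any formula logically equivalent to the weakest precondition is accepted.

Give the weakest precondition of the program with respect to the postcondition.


Working backward. After the program, b must hold.
Before b := p: p
Then branch requires p; else branch requires p.
Before the if: ((!flag) ==> p) && (flag ==> p)
Before flag := b || p: ((!(b || p)) ==> p) && ((b || p) ==> p)
Before b := p ==> flag: ((!((p ==> flag) || p)) ==> p) && (((p ==> flag) || p) ==> p)
Then branch requires ((!((p ==> flag) || p)) ==> p) && (((p ==> flag) || p) ==> p); else branch requires ((hit && seen) ==> (((!((p ==> (!hit)) || p)) ==> p) && (((p ==> (!hit)) || p) ==> p))) && ((!(hit && seen)) ==> (((!(((p || seen) ==> flag) || p || seen)) ==> (p || seen)) && ((((p || seen) ==> flag) || p || seen) ==> (p || seen)))).
Before the if: (b ==> (((!((p ==> flag) || p)) ==> p) && (((p ==> flag) || p) ==> p))) && ((!b) ==> (((hit && seen) ==> (((!((p ==> (!hit)) || p)) ==> p) && (((p ==> (!hit)) || p) ==> p))) && ((!(hit && seen)) ==> (((!(((p || seen) ==> flag) || p || seen)) ==> (p || seen)) && ((((p || seen) ==> flag) || p || seen) ==> (p || seen))))))
Before skip: (b ==> (((!((p ==> flag) || p)) ==> p) && (((p ==> flag) || p) ==> p))) && ((!b) ==> (((hit && seen) ==> (((!((p ==> (!hit)) || p)) ==> p) && (((p ==> (!hit)) || p) ==> p))) && ((!(hit && seen)) ==> (((!(((p || seen) ==> flag) || p || seen)) ==> (p || seen)) && ((((p || seen) ==> flag) || p || seen) ==> (p || seen))))))
Answer: WP = (b ==> (((!((p ==> flag) || p)) ==> p) && (((p ==> flag) || p) ==> p))) && ((!b) ==> (((hit && seen) ==> (((!((p ==> (!hit)) || p)) ==> p) && (((p ==> (!hit)) || p) ==> p))) && ((!(hit && seen)) ==> (((!(((p || seen) ==> flag) || p || seen)) ==> (p || seen)) && ((((p || seen) ==> flag) || p || seen) ==> (p || seen))))))


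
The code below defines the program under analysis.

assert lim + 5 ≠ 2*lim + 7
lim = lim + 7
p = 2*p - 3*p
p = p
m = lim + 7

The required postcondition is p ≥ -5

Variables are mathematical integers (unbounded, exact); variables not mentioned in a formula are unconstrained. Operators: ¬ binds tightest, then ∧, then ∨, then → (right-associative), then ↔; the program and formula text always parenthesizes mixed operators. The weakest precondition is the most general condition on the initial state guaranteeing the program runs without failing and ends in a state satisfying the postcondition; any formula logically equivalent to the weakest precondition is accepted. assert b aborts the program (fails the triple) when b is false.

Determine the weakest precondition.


Working backward. After the program, p ≥ -5 must hold.
Before m := lim + 7: p ≥ -5
Before p := p: p ≥ -5
Before p := 2*p - 3*p: p ≤ 5
Before lim := lim + 7: p ≤ 5
Before assert lim + 5 ≠ 2*lim + 7: lim ≠ -2 ∧ p ≤ 5
Answer: WP = lim ≠ -2 ∧ p ≤ 5


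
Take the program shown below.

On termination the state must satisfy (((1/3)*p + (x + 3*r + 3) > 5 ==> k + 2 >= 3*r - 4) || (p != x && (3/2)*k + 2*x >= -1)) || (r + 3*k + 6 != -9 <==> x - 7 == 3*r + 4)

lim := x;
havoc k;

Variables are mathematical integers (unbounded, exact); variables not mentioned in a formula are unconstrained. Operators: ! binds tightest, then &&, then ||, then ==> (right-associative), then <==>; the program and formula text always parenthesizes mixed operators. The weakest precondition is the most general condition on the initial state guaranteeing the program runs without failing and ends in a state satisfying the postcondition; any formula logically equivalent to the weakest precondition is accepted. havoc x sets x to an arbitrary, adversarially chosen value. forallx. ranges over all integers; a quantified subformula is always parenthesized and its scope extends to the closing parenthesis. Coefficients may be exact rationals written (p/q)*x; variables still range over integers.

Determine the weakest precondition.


Working backward. After the program, the postcondition (((1/3)*p + (x + 3*r + 3) > 5 ==> k + 2 >= 3*r - 4) || (p != x && (3/2)*k + 2*x >= -1)) || (r + 3*k + 6 != -9 <==> x - 7 == 3*r + 4) must hold; in canonical form it is ((1/3)*p + 3*r + x > 2 ==> k >= 3*r - 6) || (p != x && (3/2)*k + 2*x >= -1) || (3*k + r != -15 <==> x == 3*r + 11).
Before havoc k: forall k_1. (((1/3)*p + 3*r + x > 2 ==> k_1 >= 3*r - 6) || (p != x && (3/2)*k_1 + 2*x >= -1) || (3*k_1 + r != -15 <==> x == 3*r + 11))
Before lim := x: forall k_1. (((1/3)*p + 3*r + x > 2 ==> k_1 >= 3*r - 6) || (p != x && (3/2)*k_1 + 2*x >= -1) || (3*k_1 + r != -15 <==> x == 3*r + 11))
Answer: WP = forall k_1. (((1/3)*p + 3*r + x > 2 ==> k_1 >= 3*r - 6) || (p != x && (3/2)*k_1 + 2*x >= -1) || (3*k_1 + r != -15 <==> x == 3*r + 11))


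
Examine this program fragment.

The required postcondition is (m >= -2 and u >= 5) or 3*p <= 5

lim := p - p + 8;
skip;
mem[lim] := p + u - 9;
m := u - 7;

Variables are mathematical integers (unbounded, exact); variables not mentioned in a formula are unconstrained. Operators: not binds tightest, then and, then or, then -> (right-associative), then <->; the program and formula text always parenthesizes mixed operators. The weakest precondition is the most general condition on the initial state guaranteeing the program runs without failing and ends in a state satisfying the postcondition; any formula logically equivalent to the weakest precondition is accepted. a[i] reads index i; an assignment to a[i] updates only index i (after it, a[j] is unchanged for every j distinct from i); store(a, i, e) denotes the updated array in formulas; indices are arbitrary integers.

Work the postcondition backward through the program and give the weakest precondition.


Working backward. After the program, (m >= -2 and u >= 5) or 3*p <= 5 must hold.
Before m := u - 7: u >= 5 or 3*p <= 5
Before mem[lim] := p + u - 9: u >= 5 or 3*p <= 5
Before skip: u >= 5 or 3*p <= 5
Before lim := p - p + 8: u >= 5 or 3*p <= 5
Answer: WP = u >= 5 or 3*p <= 5


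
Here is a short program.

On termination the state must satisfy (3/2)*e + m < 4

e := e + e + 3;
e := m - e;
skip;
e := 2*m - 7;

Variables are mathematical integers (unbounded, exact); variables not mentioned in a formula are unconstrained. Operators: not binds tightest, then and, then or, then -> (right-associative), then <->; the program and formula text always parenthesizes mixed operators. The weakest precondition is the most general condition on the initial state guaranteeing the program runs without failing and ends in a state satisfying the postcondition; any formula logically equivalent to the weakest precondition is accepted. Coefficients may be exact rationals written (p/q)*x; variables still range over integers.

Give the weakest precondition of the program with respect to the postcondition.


Working backward. After the program, (3/2)*e + m < 4 must hold.
Before e := 2*m - 7: 4*m < 29/2
Before skip: 4*m < 29/2
Before e := m - e: 4*m < 29/2
Before e := e + e + 3: 4*m < 29/2
Answer: WP = 4*m < 29/2


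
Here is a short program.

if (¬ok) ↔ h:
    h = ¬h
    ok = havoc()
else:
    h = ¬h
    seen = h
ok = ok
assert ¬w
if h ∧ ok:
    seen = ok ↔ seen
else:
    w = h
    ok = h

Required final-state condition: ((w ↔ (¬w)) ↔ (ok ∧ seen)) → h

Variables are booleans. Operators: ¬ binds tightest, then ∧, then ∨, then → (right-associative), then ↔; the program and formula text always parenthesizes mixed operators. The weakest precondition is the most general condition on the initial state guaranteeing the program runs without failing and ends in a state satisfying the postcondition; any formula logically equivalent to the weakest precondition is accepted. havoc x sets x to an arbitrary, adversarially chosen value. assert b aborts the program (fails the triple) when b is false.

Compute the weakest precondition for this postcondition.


Working backward. After the program, ((w ↔ (¬w)) ↔ (ok ∧ seen)) → h must hold.
Then branch requires ((w ↔ (¬w)) ↔ (ok ∧ (ok ↔ seen))) → h; else branch requires ((h ↔ (¬h)) ↔ (h ∧ seen)) → h.
Before the if: ((h ∧ ok) → (((w ↔ (¬w)) ↔ (ok ∧ (ok ↔ seen))) → h)) ∧ ((¬(h ∧ ok)) → (((h ↔ (¬h)) ↔ (h ∧ seen)) → h))
Before assert ¬w: (¬w) ∧ ((h ∧ ok) → (((w ↔ (¬w)) ↔ (ok ∧ (ok ↔ seen))) → h)) ∧ ((¬(h ∧ ok)) → (((h ↔ (¬h)) ↔ (h ∧ seen)) → h))
Before ok := ok: (¬w) ∧ ((h ∧ ok) → (((w ↔ (¬w)) ↔ (ok ∧ (ok ↔ seen))) → h)) ∧ ((¬(h ∧ ok)) → (((h ↔ (¬h)) ↔ (h ∧ seen)) → h))
Then branch requires (¬w) ∧ ((¬h) → (((w ↔ (¬w)) ↔ seen) → (¬h))) ∧ (h → ((((¬h) ↔ h) ↔ ((¬h) ∧ seen)) → (¬h))) ∧ ((((¬h) ↔ h) ↔ ((¬h) ∧ seen)) → (¬h)); else branch requires (¬w) ∧ (((¬h) ∧ ok) → (((w ↔ (¬w)) ↔ (ok ∧ (ok ↔ (¬h)))) → (¬h))) ∧ ((¬((¬h) ∧ ok)) → ((((¬h) ↔ h) ↔ (¬h)) → (¬h))).
Before the if: (((¬ok) ↔ h) → ((¬w) ∧ ((¬h) → (((w ↔ (¬w)) ↔ seen) → (¬h))) ∧ (h → ((((¬h) ↔ h) ↔ ((¬h) ∧ seen)) → (¬h))) ∧ ((((¬h) ↔ h) ↔ ((¬h) ∧ seen)) → (¬h)))) ∧ ((¬((¬ok) ↔ h)) → ((¬w) ∧ (((¬h) ∧ ok) → (((w ↔ (¬w)) ↔ (ok ∧ (ok ↔ (¬h)))) → (¬h))) ∧ ((¬((¬h) ∧ ok)) → ((((¬h) ↔ h) ↔ (¬h)) → (¬h)))))
Answer: WP = (((¬ok) ↔ h) → ((¬w) ∧ ((¬h) → (((w ↔ (¬w)) ↔ seen) → (¬h))) ∧ (h → ((((¬h) ↔ h) ↔ ((¬h) ∧ seen)) → (¬h))) ∧ ((((¬h) ↔ h) ↔ ((¬h) ∧ seen)) → (¬h)))) ∧ ((¬((¬ok) ↔ h)) → ((¬w) ∧ (((¬h) ∧ ok) → (((w ↔ (¬w)) ↔ (ok ∧ (ok ↔ (¬h)))) → (¬h))) ∧ ((¬((¬h) ∧ ok)) → ((((¬h) ↔ h) ↔ (¬h)) → (¬h)))))


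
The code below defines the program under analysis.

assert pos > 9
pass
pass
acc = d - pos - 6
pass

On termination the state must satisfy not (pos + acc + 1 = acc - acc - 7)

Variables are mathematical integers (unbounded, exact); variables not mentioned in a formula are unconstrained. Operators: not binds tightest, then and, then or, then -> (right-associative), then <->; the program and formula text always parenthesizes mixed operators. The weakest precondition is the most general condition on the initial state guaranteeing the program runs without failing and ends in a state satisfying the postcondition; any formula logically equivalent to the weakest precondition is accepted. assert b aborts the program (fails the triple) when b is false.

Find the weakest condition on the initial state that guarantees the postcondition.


Working backward. After the program, the postcondition not (pos + acc + 1 = acc - acc - 7) must hold; in canonical form it is not (acc + pos = -8).
Before skip: not (acc + pos = -8)
Before acc := d - pos - 6: not (d = -2)
Before skip: not (d = -2)
Before skip: not (d = -2)
Before assert pos > 9: pos > 9 and (not (d = -2))
Answer: WP = pos > 9 and (not (d = -2))


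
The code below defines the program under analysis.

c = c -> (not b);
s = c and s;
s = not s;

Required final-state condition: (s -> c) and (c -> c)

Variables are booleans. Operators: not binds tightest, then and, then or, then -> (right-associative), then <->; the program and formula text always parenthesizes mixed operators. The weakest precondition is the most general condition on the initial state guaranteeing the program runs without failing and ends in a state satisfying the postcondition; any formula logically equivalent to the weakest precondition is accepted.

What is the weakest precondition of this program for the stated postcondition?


Working backward. After the program, the postcondition (s -> c) and (c -> c) must hold; in canonical form it is s -> c.
Before s := not s: (not s) -> c
Before s := c and s: (not (c and s)) -> c
Before c := c -> (not b): (not ((c -> (not b)) and s)) -> (c -> (not b))
Answer: WP = (not ((c -> (not b)) and s)) -> (c -> (not b))


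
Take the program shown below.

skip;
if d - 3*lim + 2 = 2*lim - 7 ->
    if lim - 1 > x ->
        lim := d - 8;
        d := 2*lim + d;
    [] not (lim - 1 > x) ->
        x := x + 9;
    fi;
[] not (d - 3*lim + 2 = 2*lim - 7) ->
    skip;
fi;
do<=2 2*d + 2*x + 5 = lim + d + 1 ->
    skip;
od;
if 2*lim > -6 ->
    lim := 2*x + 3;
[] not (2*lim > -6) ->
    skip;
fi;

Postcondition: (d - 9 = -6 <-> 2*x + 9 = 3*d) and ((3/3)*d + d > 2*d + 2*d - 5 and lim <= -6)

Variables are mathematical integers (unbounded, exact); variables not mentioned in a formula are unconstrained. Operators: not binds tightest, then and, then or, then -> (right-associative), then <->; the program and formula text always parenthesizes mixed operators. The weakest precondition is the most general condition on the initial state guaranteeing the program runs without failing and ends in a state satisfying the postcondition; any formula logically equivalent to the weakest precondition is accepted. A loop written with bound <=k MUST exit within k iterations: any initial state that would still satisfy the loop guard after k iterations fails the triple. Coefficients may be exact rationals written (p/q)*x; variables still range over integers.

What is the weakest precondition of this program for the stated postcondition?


Working backward. After the program, the postcondition (d - 9 = -6 <-> 2*x + 9 = 3*d) and ((3/3)*d + d > 2*d + 2*d - 5 and lim <= -6) must hold; in canonical form it is (d = 3 <-> 2*x = 3*d - 9) and 2*d < 5 and lim <= -6.
Then branch requires (d = 3 <-> 2*x = 3*d - 9) and 2*d < 5 and 2*x <= -9; else branch requires (d = 3 <-> 2*x = 3*d - 9) and 2*d < 5 and lim <= -6.
Before the if: (2*lim > -6 -> ((d = 3 <-> 2*x = 3*d - 9) and 2*d < 5 and 2*x <= -9)) and ((not (2*lim > -6)) -> ((d = 3 <-> 2*x = 3*d - 9) and 2*d < 5 and lim <= -6))
Before the loop (bound <=2), unroll the exhaustion recursion (WP_0 = exit-now case; WP_j = one more guarded iteration, up to j = 2):
  WP_0: (not (d + 2*x = lim - 4)) and (2*lim > -6 -> ((d = 3 <-> 2*x = 3*d - 9) and 2*d < 5 and 2*x <= -9)) and ((not (2*lim > -6)) -> ((d = 3 <-> 2*x = 3*d - 9) and 2*d < 5 and lim <= -6))
  WP_1: (d + 2*x = lim - 4 -> ((not (d + 2*x = lim - 4)) and (2*lim > -6 -> ((d = 3 <-> 2*x = 3*d - 9) and 2*d < 5 and 2*x <= -9)) and ((not (2*lim > -6)) -> ((d = 3 <-> 2*x = 3*d - 9) and 2*d < 5 and lim <= -6)))) and ((not (d + 2*x = lim - 4)) -> ((2*lim > -6 -> ((d = 3 <-> 2*x = 3*d - 9) and 2*d < 5 and 2*x <= -9)) and ((not (2*lim > -6)) -> ((d = 3 <-> 2*x = 3*d - 9) and 2*d < 5 and lim <= -6))))
  WP_2: (d + 2*x = lim - 4 -> ((d + 2*x = lim - 4 -> ((not (d + 2*x = lim - 4)) and (2*lim > -6 -> ((d = 3 <-> 2*x = 3*d - 9) and 2*d < 5 and 2*x <= -9)) and ((not (2*lim > -6)) -> ((d = 3 <-> 2*x = 3*d - 9) and 2*d < 5 and lim <= -6)))) and ((not (d + 2*x = lim - 4)) -> ((2*lim > -6 -> ((d = 3 <-> 2*x = 3*d - 9) and 2*d < 5 and 2*x <= -9)) and ((not (2*lim > -6)) -> ((d = 3 <-> 2*x = 3*d - 9) and 2*d < 5 and lim <= -6)))))) and ((not (d + 2*x = lim - 4)) -> ((2*lim > -6 -> ((d = 3 <-> 2*x = 3*d - 9) and 2*d < 5 and 2*x <= -9)) and ((not (2*lim > -6)) -> ((d = 3 <-> 2*x = 3*d - 9) and 2*d < 5 and lim <= -6))))
So before the loop: (d + 2*x = lim - 4 -> ((d + 2*x = lim - 4 -> ((not (d + 2*x = lim - 4)) and (2*lim > -6 -> ((d = 3 <-> 2*x = 3*d - 9) and 2*d < 5 and 2*x <= -9)) and ((not (2*lim > -6)) -> ((d = 3 <-> 2*x = 3*d - 9) and 2*d < 5 and lim <= -6)))) and ((not (d + 2*x = lim - 4)) -> ((2*lim > -6 -> ((d = 3 <-> 2*x = 3*d - 9) and 2*d < 5 and 2*x <= -9)) and ((not (2*lim > -6)) -> ((d = 3 <-> 2*x = 3*d - 9) and 2*d < 5 and lim <= -6)))))) and ((not (d + 2*x = lim - 4)) -> ((2*lim > -6 -> ((d = 3 <-> 2*x = 3*d - 9) and 2*d < 5 and 2*x <= -9)) and ((not (2*lim > -6)) -> ((d = 3 <-> 2*x = 3*d - 9) and 2*d < 5 and lim <= -6))))
Then branch requires (lim > x + 1 -> ((2*d + 2*x = 4 -> ((2*d + 2*x = 4 -> ((not (2*d + 2*x = 4)) and (2*d > 10 -> ((3*d = 19 <-> 2*x = 9*d - 57) and 6*d < 37 and 2*x <= -9)) and ((not (2*d > 10)) -> ((3*d = 19 <-> 2*x = 9*d - 57) and 6*d < 37 and d <= 2)))) and ((not (2*d + 2*x = 4)) -> ((2*d > 10 -> ((3*d = 19 <-> 2*x = 9*d - 57) and 6*d < 37 and 2*x <= -9)) and ((not (2*d > 10)) -> ((3*d = 19 <-> 2*x = 9*d - 57) and 6*d < 37 and d <= 2)))))) and ((not (2*d + 2*x = 4)) -> ((2*d > 10 -> ((3*d = 19 <-> 2*x = 9*d - 57) and 6*d < 37 and 2*x <= -9)) and ((not (2*d > 10)) -> ((3*d = 19 <-> 2*x = 9*d - 57) and 6*d < 37 and d <= 2)))))) and ((not (lim > x + 1)) -> ((d + 2*x = lim - 22 -> ((d + 2*x = lim - 22 -> ((not (d + 2*x = lim - 22)) and (2*lim > -6 -> ((d = 3 <-> 2*x = 3*d - 27) and 2*d < 5 and 2*x <= -27)) and ((not (2*lim > -6)) -> ((d = 3 <-> 2*x = 3*d - 27) and 2*d < 5 and lim <= -6)))) and ((not (d + 2*x = lim - 22)) -> ((2*lim > -6 -> ((d = 3 <-> 2*x = 3*d - 27) and 2*d < 5 and 2*x <= -27)) and ((not (2*lim > -6)) -> ((d = 3 <-> 2*x = 3*d - 27) and 2*d < 5 and lim <= -6)))))) and ((not (d + 2*x = lim - 22)) -> ((2*lim > -6 -> ((d = 3 <-> 2*x = 3*d - 27) and 2*d < 5 and 2*x <= -27)) and ((not (2*lim > -6)) -> ((d = 3 <-> 2*x = 3*d - 27) and 2*d < 5 and lim <= -6)))))); else branch requires (d + 2*x = lim - 4 -> ((d + 2*x = lim - 4 -> ((not (d + 2*x = lim - 4)) and (2*lim > -6 -> ((d = 3 <-> 2*x = 3*d - 9) and 2*d < 5 and 2*x <= -9)) and ((not (2*lim > -6)) -> ((d = 3 <-> 2*x = 3*d - 9) and 2*d < 5 and lim <= -6)))) and ((not (d + 2*x = lim - 4)) -> ((2*lim > -6 -> ((d = 3 <-> 2*x = 3*d - 9) and 2*d < 5 and 2*x <= -9)) and ((not (2*lim > -6)) -> ((d = 3 <-> 2*x = 3*d - 9) and 2*d < 5 and lim <= -6)))))) and ((not (d + 2*x = lim - 4)) -> ((2*lim > -6 -> ((d = 3 <-> 2*x = 3*d - 9) and 2*d < 5 and 2*x <= -9)) and ((not (2*lim > -6)) -> ((d = 3 <-> 2*x = 3*d - 9) and 2*d < 5 and lim <= -6)))).
Before the if: (d = 5*lim - 9 -> ((lim > x + 1 -> ((2*d + 2*x = 4 -> ((2*d + 2*x = 4 -> ((not (2*d + 2*x = 4)) and (2*d > 10 -> ((3*d = 19 <-> 2*x = 9*d - 57) and 6*d < 37 and 2*x <= -9)) and ((not (2*d > 10)) -> ((3*d = 19 <-> 2*x = 9*d - 57) and 6*d < 37 and d <= 2)))) and ((not (2*d + 2*x = 4)) -> ((2*d > 10 -> ((3*d = 19 <-> 2*x = 9*d - 57) and 6*d < 37 and 2*x <= -9)) and ((not (2*d > 10)) -> ((3*d = 19 <-> 2*x = 9*d - 57) and 6*d < 37 and d <= 2)))))) and ((not (2*d + 2*x = 4)) -> ((2*d > 10 -> ((3*d = 19 <-> 2*x = 9*d - 57) and 6*d < 37 and 2*x <= -9)) and ((not (2*d > 10)) -> ((3*d = 19 <-> 2*x = 9*d - 57) and 6*d < 37 and d <= 2)))))) and ((not (lim > x + 1)) -> ((d + 2*x = lim - 22 -> ((d + 2*x = lim - 22 -> ((not (d + 2*x = lim - 22)) and (2*lim > -6 -> ((d = 3 <-> 2*x = 3*d - 27) and 2*d < 5 and 2*x <= -27)) and ((not (2*lim > -6)) -> ((d = 3 <-> 2*x = 3*d - 27) and 2*d < 5 and lim <= -6)))) and ((not (d + 2*x = lim - 22)) -> ((2*lim > -6 -> ((d = 3 <-> 2*x = 3*d - 27) and 2*d < 5 and 2*x <= -27)) and ((not (2*lim > -6)) -> ((d = 3 <-> 2*x = 3*d - 27) and 2*d < 5 and lim <= -6)))))) and ((not (d + 2*x = lim - 22)) -> ((2*lim > -6 -> ((d = 3 <-> 2*x = 3*d - 27) and 2*d < 5 and 2*x <= -27)) and ((not (2*lim > -6)) -> ((d = 3 <-> 2*x = 3*d - 27) and 2*d < 5 and lim <= -6)))))))) and ((not (d = 5*lim - 9)) -> ((d + 2*x = lim - 4 -> ((d + 2*x = lim - 4 -> ((not (d + 2*x = lim - 4)) and (2*lim > -6 -> ((d = 3 <-> 2*x = 3*d - 9) and 2*d < 5 and 2*x <= -9)) and ((not (2*lim > -6)) -> ((d = 3 <-> 2*x = 3*d - 9) and 2*d < 5 and lim <= -6)))) and ((not (d + 2*x = lim - 4)) -> ((2*lim > -6 -> ((d = 3 <-> 2*x = 3*d - 9) and 2*d < 5 and 2*x <= -9)) and ((not (2*lim > -6)) -> ((d = 3 <-> 2*x = 3*d - 9) and 2*d < 5 and lim <= -6)))))) and ((not (d + 2*x = lim - 4)) -> ((2*lim > -6 -> ((d = 3 <-> 2*x = 3*d - 9) and 2*d < 5 and 2*x <= -9)) and ((not (2*lim > -6)) -> ((d = 3 <-> 2*x = 3*d - 9) and 2*d < 5 and lim <= -6))))))
Before skip: (d = 5*lim - 9 -> ((lim > x + 1 -> ((2*d + 2*x = 4 -> ((2*d + 2*x = 4 -> ((not (2*d + 2*x = 4)) and (2*d > 10 -> ((3*d = 19 <-> 2*x = 9*d - 57) and 6*d < 37 and 2*x <= -9)) and ((not (2*d > 10)) -> ((3*d = 19 <-> 2*x = 9*d - 57) and 6*d < 37 and d <= 2)))) and ((not (2*d + 2*x = 4)) -> ((2*d > 10 -> ((3*d = 19 <-> 2*x = 9*d - 57) and 6*d < 37 and 2*x <= -9)) and ((not (2*d > 10)) -> ((3*d = 19 <-> 2*x = 9*d - 57) and 6*d < 37 and d <= 2)))))) and ((not (2*d + 2*x = 4)) -> ((2*d > 10 -> ((3*d = 19 <-> 2*x = 9*d - 57) and 6*d < 37 and 2*x <= -9)) and ((not (2*d > 10)) -> ((3*d = 19 <-> 2*x = 9*d - 57) and 6*d < 37 and d <= 2)))))) and ((not (lim > x + 1)) -> ((d + 2*x = lim - 22 -> ((d + 2*x = lim - 22 -> ((not (d + 2*x = lim - 22)) and (2*lim > -6 -> ((d = 3 <-> 2*x = 3*d - 27) and 2*d < 5 and 2*x <= -27)) and ((not (2*lim > -6)) -> ((d = 3 <-> 2*x = 3*d - 27) and 2*d < 5 and lim <= -6)))) and ((not (d + 2*x = lim - 22)) -> ((2*lim > -6 -> ((d = 3 <-> 2*x = 3*d - 27) and 2*d < 5 and 2*x <= -27)) and ((not (2*lim > -6)) -> ((d = 3 <-> 2*x = 3*d - 27) and 2*d < 5 and lim <= -6)))))) and ((not (d + 2*x = lim - 22)) -> ((2*lim > -6 -> ((d = 3 <-> 2*x = 3*d - 27) and 2*d < 5 and 2*x <= -27)) and ((not (2*lim > -6)) -> ((d = 3 <-> 2*x = 3*d - 27) and 2*d < 5 and lim <= -6)))))))) and ((not (d = 5*lim - 9)) -> ((d + 2*x = lim - 4 -> ((d + 2*x = lim - 4 -> ((not (d + 2*x = lim - 4)) and (2*lim > -6 -> ((d = 3 <-> 2*x = 3*d - 9) and 2*d < 5 and 2*x <= -9)) and ((not (2*lim > -6)) -> ((d = 3 <-> 2*x = 3*d - 9) and 2*d < 5 and lim <= -6)))) and ((not (d + 2*x = lim - 4)) -> ((2*lim > -6 -> ((d = 3 <-> 2*x = 3*d - 9) and 2*d < 5 and 2*x <= -9)) and ((not (2*lim > -6)) -> ((d = 3 <-> 2*x = 3*d - 9) and 2*d < 5 and lim <= -6)))))) and ((not (d + 2*x = lim - 4)) -> ((2*lim > -6 -> ((d = 3 <-> 2*x = 3*d - 9) and 2*d < 5 and 2*x <= -9)) and ((not (2*lim > -6)) -> ((d = 3 <-> 2*x = 3*d - 9) and 2*d < 5 and lim <= -6))))))
Answer: WP = (d = 5*lim - 9 -> ((lim > x + 1 -> ((2*d + 2*x = 4 -> ((2*d + 2*x = 4 -> ((not (2*d + 2*x = 4)) and (2*d > 10 -> ((3*d = 19 <-> 2*x = 9*d - 57) and 6*d < 37 and 2*x <= -9)) and ((not (2*d > 10)) -> ((3*d = 19 <-> 2*x = 9*d - 57) and 6*d < 37 and d <= 2)))) and ((not (2*d + 2*x = 4)) -> ((2*d > 10 -> ((3*d = 19 <-> 2*x = 9*d - 57) and 6*d < 37 and 2*x <= -9)) and ((not (2*d > 10)) -> ((3*d = 19 <-> 2*x = 9*d - 57) and 6*d < 37 and d <= 2)))))) and ((not (2*d + 2*x = 4)) -> ((2*d > 10 -> ((3*d = 19 <-> 2*x = 9*d - 57) and 6*d < 37 and 2*x <= -9)) and ((not (2*d > 10)) -> ((3*d = 19 <-> 2*x = 9*d - 57) and 6*d < 37 and d <= 2)))))) and ((not (lim > x + 1)) -> ((d + 2*x = lim - 22 -> ((d + 2*x = lim - 22 -> ((not (d + 2*x = lim - 22)) and (2*lim > -6 -> ((d = 3 <-> 2*x = 3*d - 27) and 2*d < 5 and 2*x <= -27)) and ((not (2*lim > -6)) -> ((d = 3 <-> 2*x = 3*d - 27) and 2*d < 5 and lim <= -6)))) and ((not (d + 2*x = lim - 22)) -> ((2*lim > -6 -> ((d = 3 <-> 2*x = 3*d - 27) and 2*d < 5 and 2*x <= -27)) and ((not (2*lim > -6)) -> ((d = 3 <-> 2*x = 3*d - 27) and 2*d < 5 and lim <= -6)))))) and ((not (d + 2*x = lim - 22)) -> ((2*lim > -6 -> ((d = 3 <-> 2*x = 3*d - 27) and 2*d < 5 and 2*x <= -27)) and ((not (2*lim > -6)) -> ((d = 3 <-> 2*x = 3*d - 27) and 2*d < 5 and lim <= -6)))))))) and ((not (d = 5*lim - 9)) -> ((d + 2*x = lim - 4 -> ((d + 2*x = lim - 4 -> ((not (d + 2*x = lim - 4)) and (2*lim > -6 -> ((d = 3 <-> 2*x = 3*d - 9) and 2*d < 5 and 2*x <= -9)) and ((not (2*lim > -6)) -> ((d = 3 <-> 2*x = 3*d - 9) and 2*d < 5 and lim <= -6)))) and ((not (d + 2*x = lim - 4)) -> ((2*lim > -6 -> ((d = 3 <-> 2*x = 3*d - 9) and 2*d < 5 and 2*x <= -9)) and ((not (2*lim > -6)) -> ((d = 3 <-> 2*x = 3*d - 9) and 2*d < 5 and lim <= -6)))))) and ((not (d + 2*x = lim - 4)) -> ((2*lim > -6 -> ((d = 3 <-> 2*x = 3*d - 9) and 2*d < 5 and 2*x <= -9)) and ((not (2*lim > -6)) -> ((d = 3 <-> 2*x = 3*d - 9) and 2*d < 5 and lim <= -6))))))
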